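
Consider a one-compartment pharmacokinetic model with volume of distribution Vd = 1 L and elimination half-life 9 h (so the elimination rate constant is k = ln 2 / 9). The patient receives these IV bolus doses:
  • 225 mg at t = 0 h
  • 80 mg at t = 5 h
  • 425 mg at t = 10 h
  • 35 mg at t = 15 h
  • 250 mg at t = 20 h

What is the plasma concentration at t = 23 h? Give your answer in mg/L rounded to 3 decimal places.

431.758 mg/L

k = ln 2 / 9 = 0.07702 per h
Dose 1 (225 mg at t=0 h): 225·exp(−0.07702·23) = 38.272 mg/L
Dose 2 (80 mg at t=5 h): 80·exp(−0.07702·18) = 20.000 mg/L
Dose 3 (425 mg at t=10 h): 425·exp(−0.07702·13) = 156.159 mg/L
Dose 4 (35 mg at t=15 h): 35·exp(−0.07702·8) = 18.901 mg/L
Dose 5 (250 mg at t=20 h): 250·exp(−0.07702·3) = 198.425 mg/L
C(23) = 38.272 + 20.000 + 156.159 + 18.901 + 198.425 = 431.758 mg/L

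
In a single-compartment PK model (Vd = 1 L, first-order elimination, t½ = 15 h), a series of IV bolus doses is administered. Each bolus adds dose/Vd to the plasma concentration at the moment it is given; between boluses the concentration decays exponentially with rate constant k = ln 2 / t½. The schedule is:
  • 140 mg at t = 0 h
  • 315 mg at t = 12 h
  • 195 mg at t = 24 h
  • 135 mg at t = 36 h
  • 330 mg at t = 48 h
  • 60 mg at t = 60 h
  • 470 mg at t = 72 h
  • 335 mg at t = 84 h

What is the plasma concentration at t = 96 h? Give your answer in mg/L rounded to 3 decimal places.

k = ln 2 / 15 = 0.04621 per h
Dose 1 (140 mg at t=0 h): 140·exp(−0.04621·96) = 1.658 mg/L
Dose 2 (315 mg at t=12 h): 315·exp(−0.04621·84) = 6.494 mg/L
Dose 3 (195 mg at t=24 h): 195·exp(−0.04621·72) = 7.000 mg/L
Dose 4 (135 mg at t=36 h): 135·exp(−0.04621·60) = 8.438 mg/L
Dose 5 (330 mg at t=48 h): 330·exp(−0.04621·48) = 35.910 mg/L
Dose 6 (60 mg at t=60 h): 60·exp(−0.04621·36) = 11.368 mg/L
Dose 7 (470 mg at t=72 h): 470·exp(−0.04621·24) = 155.042 mg/L
Dose 8 (335 mg at t=84 h): 335·exp(−0.04621·12) = 192.407 mg/L
C(96) = 1.658 + 6.494 + 7.000 + 8.438 + 35.910 + 11.368 + 155.042 + 192.407 = 418.317 mg/L

418.317 mg/L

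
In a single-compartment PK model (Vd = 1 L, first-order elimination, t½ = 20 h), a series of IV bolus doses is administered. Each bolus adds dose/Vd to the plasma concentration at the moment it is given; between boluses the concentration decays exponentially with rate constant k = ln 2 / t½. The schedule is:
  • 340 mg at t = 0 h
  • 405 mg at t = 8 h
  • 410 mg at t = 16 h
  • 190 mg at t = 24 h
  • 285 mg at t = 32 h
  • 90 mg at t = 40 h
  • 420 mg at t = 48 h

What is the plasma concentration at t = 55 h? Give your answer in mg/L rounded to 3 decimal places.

k = ln 2 / 20 = 0.03466 per h
Dose 1 (340 mg at t=0 h): 340·exp(−0.03466·55) = 50.541 mg/L
Dose 2 (405 mg at t=8 h): 405·exp(−0.03466·47) = 79.439 mg/L
Dose 3 (410 mg at t=16 h): 410·exp(−0.03466·39) = 106.115 mg/L
Dose 4 (190 mg at t=24 h): 190·exp(−0.03466·31) = 64.887 mg/L
Dose 5 (285 mg at t=32 h): 285·exp(−0.03466·23) = 128.428 mg/L
Dose 6 (90 mg at t=40 h): 90·exp(−0.03466·15) = 53.514 mg/L
Dose 7 (420 mg at t=48 h): 420·exp(−0.03466·7) = 329.525 mg/L
C(55) = 50.541 + 79.439 + 106.115 + 64.887 + 128.428 + 53.514 + 329.525 = 812.450 mg/L

812.450 mg/L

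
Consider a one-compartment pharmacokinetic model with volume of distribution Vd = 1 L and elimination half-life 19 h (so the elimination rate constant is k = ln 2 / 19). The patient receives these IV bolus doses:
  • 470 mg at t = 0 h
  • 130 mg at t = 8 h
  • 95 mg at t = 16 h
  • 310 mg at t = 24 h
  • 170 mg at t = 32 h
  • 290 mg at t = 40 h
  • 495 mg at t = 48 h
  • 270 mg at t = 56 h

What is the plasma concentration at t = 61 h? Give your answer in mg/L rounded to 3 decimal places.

895.210 mg/L

k = ln 2 / 19 = 0.03648 per h
Dose 1 (470 mg at t=0 h): 470·exp(−0.03648·61) = 50.773 mg/L
Dose 2 (130 mg at t=8 h): 130·exp(−0.03648·53) = 18.803 mg/L
Dose 3 (95 mg at t=16 h): 95·exp(−0.03648·45) = 18.397 mg/L
Dose 4 (310 mg at t=24 h): 310·exp(−0.03648·37) = 80.380 mg/L
Dose 5 (170 mg at t=32 h): 170·exp(−0.03648·29) = 59.018 mg/L
Dose 6 (290 mg at t=40 h): 290·exp(−0.03648·21) = 134.797 mg/L
Dose 7 (495 mg at t=48 h): 495·exp(−0.03648·13) = 308.061 mg/L
Dose 8 (270 mg at t=56 h): 270·exp(−0.03648·5) = 224.981 mg/L
C(61) = 50.773 + 18.803 + 18.397 + 80.380 + 59.018 + 134.797 + 308.061 + 224.981 = 895.210 mg/L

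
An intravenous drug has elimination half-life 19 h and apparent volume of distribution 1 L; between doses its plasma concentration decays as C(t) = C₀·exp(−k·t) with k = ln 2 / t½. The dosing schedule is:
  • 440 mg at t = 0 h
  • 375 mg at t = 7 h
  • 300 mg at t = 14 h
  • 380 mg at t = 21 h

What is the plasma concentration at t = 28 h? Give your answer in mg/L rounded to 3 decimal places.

807.108 mg/L

k = ln 2 / 19 = 0.03648 per h
Dose 1 (440 mg at t=0 h): 440·exp(−0.03648·28) = 158.427 mg/L
Dose 2 (375 mg at t=7 h): 375·exp(−0.03648·21) = 174.307 mg/L
Dose 3 (300 mg at t=14 h): 300·exp(−0.03648·14) = 180.015 mg/L
Dose 4 (380 mg at t=21 h): 380·exp(−0.03648·7) = 294.359 mg/L
C(28) = 158.427 + 174.307 + 180.015 + 294.359 = 807.108 mg/L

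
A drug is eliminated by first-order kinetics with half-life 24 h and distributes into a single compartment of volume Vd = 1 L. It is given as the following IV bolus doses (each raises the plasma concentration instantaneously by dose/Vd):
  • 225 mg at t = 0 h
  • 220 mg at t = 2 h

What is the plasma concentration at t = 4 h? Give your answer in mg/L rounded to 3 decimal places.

k = ln 2 / 24 = 0.02888 per h
Dose 1 (225 mg at t=0 h): 225·exp(−0.02888·4) = 200.452 mg/L
Dose 2 (220 mg at t=2 h): 220·exp(−0.02888·2) = 207.652 mg/L
C(4) = 200.452 + 207.652 = 408.105 mg/L

408.105 mg/L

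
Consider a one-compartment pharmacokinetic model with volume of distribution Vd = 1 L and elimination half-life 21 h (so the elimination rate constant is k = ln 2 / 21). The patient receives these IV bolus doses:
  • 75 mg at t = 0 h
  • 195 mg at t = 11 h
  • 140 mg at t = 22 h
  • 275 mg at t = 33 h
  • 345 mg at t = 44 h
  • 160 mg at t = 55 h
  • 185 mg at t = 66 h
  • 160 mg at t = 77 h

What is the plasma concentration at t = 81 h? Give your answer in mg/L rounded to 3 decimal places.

523.415 mg/L

k = ln 2 / 21 = 0.03301 per h
Dose 1 (75 mg at t=0 h): 75·exp(−0.03301·81) = 5.175 mg/L
Dose 2 (195 mg at t=11 h): 195·exp(−0.03301·70) = 19.346 mg/L
Dose 3 (140 mg at t=22 h): 140·exp(−0.03301·59) = 19.970 mg/L
Dose 4 (275 mg at t=33 h): 275·exp(−0.03301·48) = 56.398 mg/L
Dose 5 (345 mg at t=44 h): 345·exp(−0.03301·37) = 101.726 mg/L
Dose 6 (160 mg at t=55 h): 160·exp(−0.03301·26) = 67.829 mg/L
Dose 7 (185 mg at t=66 h): 185·exp(−0.03301·15) = 112.759 mg/L
Dose 8 (160 mg at t=77 h): 160·exp(−0.03301·4) = 140.211 mg/L
C(81) = 5.175 + 19.346 + 19.970 + 56.398 + 101.726 + 67.829 + 112.759 + 140.211 = 523.415 mg/L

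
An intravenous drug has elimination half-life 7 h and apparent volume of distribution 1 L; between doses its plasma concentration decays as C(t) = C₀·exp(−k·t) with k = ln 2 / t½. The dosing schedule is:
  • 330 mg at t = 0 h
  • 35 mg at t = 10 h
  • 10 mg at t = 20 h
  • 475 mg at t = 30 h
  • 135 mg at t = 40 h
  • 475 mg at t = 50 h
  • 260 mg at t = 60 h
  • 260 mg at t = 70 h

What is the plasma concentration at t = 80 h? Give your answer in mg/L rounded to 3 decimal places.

162.939 mg/L

k = ln 2 / 7 = 0.09902 per h
Dose 1 (330 mg at t=0 h): 330·exp(−0.09902·80) = 0.120 mg/L
Dose 2 (35 mg at t=10 h): 35·exp(−0.09902·70) = 0.034 mg/L
Dose 3 (10 mg at t=20 h): 10·exp(−0.09902·60) = 0.026 mg/L
Dose 4 (475 mg at t=30 h): 475·exp(−0.09902·50) = 3.361 mg/L
Dose 5 (135 mg at t=40 h): 135·exp(−0.09902·40) = 2.571 mg/L
Dose 6 (475 mg at t=50 h): 475·exp(−0.09902·30) = 24.354 mg/L
Dose 7 (260 mg at t=60 h): 260·exp(−0.09902·20) = 35.883 mg/L
Dose 8 (260 mg at t=70 h): 260·exp(−0.09902·10) = 96.590 mg/L
C(80) = 0.120 + 0.034 + 0.026 + 3.361 + 2.571 + 24.354 + 35.883 + 96.590 = 162.939 mg/L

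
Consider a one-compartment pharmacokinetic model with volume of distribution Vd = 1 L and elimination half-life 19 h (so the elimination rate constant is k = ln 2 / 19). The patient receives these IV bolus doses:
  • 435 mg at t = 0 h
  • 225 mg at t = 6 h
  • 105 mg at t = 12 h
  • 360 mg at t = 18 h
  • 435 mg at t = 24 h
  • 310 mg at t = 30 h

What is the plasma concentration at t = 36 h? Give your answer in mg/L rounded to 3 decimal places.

k = ln 2 / 19 = 0.03648 per h
Dose 1 (435 mg at t=0 h): 435·exp(−0.03648·36) = 116.981 mg/L
Dose 2 (225 mg at t=6 h): 225·exp(−0.03648·30) = 75.313 mg/L
Dose 3 (105 mg at t=12 h): 105·exp(−0.03648·24) = 43.746 mg/L
Dose 4 (360 mg at t=18 h): 360·exp(−0.03648·18) = 186.688 mg/L
Dose 5 (435 mg at t=24 h): 435·exp(−0.03648·12) = 280.779 mg/L
Dose 6 (310 mg at t=30 h): 310·exp(−0.03648·6) = 249.057 mg/L
C(36) = 116.981 + 75.313 + 43.746 + 186.688 + 280.779 + 249.057 = 952.566 mg/L

952.566 mg/L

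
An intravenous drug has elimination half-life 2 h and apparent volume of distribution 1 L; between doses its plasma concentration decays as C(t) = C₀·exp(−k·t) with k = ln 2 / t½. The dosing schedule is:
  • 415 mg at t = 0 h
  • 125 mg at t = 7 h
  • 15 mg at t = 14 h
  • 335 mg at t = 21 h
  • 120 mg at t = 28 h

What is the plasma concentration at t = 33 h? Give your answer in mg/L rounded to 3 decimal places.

k = ln 2 / 2 = 0.34657 per h
Dose 1 (415 mg at t=0 h): 415·exp(−0.34657·33) = 0.004 mg/L
Dose 2 (125 mg at t=7 h): 125·exp(−0.34657·26) = 0.015 mg/L
Dose 3 (15 mg at t=14 h): 15·exp(−0.34657·19) = 0.021 mg/L
Dose 4 (335 mg at t=21 h): 335·exp(−0.34657·12) = 5.234 mg/L
Dose 5 (120 mg at t=28 h): 120·exp(−0.34657·5) = 21.213 mg/L
C(33) = 0.004 + 0.015 + 0.021 + 5.234 + 21.213 = 26.488 mg/L

26.488 mg/L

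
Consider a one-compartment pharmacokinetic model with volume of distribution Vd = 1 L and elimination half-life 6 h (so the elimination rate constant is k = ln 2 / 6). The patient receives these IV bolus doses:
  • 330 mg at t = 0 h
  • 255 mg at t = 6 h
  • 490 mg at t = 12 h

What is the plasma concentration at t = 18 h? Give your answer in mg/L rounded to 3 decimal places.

k = ln 2 / 6 = 0.11552 per h
Dose 1 (330 mg at t=0 h): 330·exp(−0.11552·18) = 41.250 mg/L
Dose 2 (255 mg at t=6 h): 255·exp(−0.11552·12) = 63.750 mg/L
Dose 3 (490 mg at t=12 h): 490·exp(−0.11552·6) = 245.000 mg/L
C(18) = 41.250 + 63.750 + 245.000 = 350.000 mg/L

350.000 mg/L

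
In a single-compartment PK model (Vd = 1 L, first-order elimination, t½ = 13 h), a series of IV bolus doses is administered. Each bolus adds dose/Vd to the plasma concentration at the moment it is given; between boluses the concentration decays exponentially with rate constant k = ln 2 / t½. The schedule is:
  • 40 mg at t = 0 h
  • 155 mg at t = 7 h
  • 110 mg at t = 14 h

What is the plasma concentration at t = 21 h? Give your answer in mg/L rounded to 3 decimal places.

162.267 mg/L

k = ln 2 / 13 = 0.05332 per h
Dose 1 (40 mg at t=0 h): 40·exp(−0.05332·21) = 13.055 mg/L
Dose 2 (155 mg at t=7 h): 155·exp(−0.05332·14) = 73.476 mg/L
Dose 3 (110 mg at t=14 h): 110·exp(−0.05332·7) = 75.736 mg/L
C(21) = 13.055 + 73.476 + 75.736 = 162.267 mg/L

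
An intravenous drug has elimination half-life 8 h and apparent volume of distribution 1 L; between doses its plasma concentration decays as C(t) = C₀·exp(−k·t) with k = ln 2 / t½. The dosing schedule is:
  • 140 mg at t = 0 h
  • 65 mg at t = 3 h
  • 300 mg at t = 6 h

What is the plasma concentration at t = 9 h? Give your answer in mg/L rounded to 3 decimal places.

k = ln 2 / 8 = 0.08664 per h
Dose 1 (140 mg at t=0 h): 140·exp(−0.08664·9) = 64.190 mg/L
Dose 2 (65 mg at t=3 h): 65·exp(−0.08664·6) = 38.649 mg/L
Dose 3 (300 mg at t=6 h): 300·exp(−0.08664·3) = 231.332 mg/L
C(9) = 64.190 + 38.649 + 231.332 = 334.171 mg/L

334.171 mg/L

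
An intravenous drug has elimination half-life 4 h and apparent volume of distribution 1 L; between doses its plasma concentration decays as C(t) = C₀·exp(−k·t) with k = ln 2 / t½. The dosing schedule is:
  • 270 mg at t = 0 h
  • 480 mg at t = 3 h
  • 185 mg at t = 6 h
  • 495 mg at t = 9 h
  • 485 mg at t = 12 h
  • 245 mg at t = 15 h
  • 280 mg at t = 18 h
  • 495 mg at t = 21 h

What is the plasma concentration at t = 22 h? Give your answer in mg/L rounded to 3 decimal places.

802.217 mg/L

k = ln 2 / 4 = 0.17329 per h
Dose 1 (270 mg at t=0 h): 270·exp(−0.17329·22) = 5.966 mg/L
Dose 2 (480 mg at t=3 h): 480·exp(−0.17329·19) = 17.838 mg/L
Dose 3 (185 mg at t=6 h): 185·exp(−0.17329·16) = 11.562 mg/L
Dose 4 (495 mg at t=9 h): 495·exp(−0.17329·13) = 52.030 mg/L
Dose 5 (485 mg at t=12 h): 485·exp(−0.17329·10) = 85.737 mg/L
Dose 6 (245 mg at t=15 h): 245·exp(−0.17329·7) = 72.839 mg/L
Dose 7 (280 mg at t=18 h): 280·exp(−0.17329·4) = 140.000 mg/L
Dose 8 (495 mg at t=21 h): 495·exp(−0.17329·1) = 416.244 mg/L
C(22) = 5.966 + 17.838 + 11.562 + 52.030 + 85.737 + 72.839 + 140.000 + 416.244 = 802.217 mg/L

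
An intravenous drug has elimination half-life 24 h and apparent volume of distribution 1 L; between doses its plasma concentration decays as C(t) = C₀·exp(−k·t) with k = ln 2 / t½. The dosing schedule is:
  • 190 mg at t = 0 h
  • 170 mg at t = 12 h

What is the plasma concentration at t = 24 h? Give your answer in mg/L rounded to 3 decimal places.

215.208 mg/L

k = ln 2 / 24 = 0.02888 per h
Dose 1 (190 mg at t=0 h): 190·exp(−0.02888·24) = 95.000 mg/L
Dose 2 (170 mg at t=12 h): 170·exp(−0.02888·12) = 120.208 mg/L
C(24) = 95.000 + 120.208 = 215.208 mg/L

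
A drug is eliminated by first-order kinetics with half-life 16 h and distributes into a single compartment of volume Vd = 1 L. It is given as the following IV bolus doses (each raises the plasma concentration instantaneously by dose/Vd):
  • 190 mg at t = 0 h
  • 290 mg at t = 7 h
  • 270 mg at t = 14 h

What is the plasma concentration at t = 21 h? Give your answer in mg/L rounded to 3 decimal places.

433.993 mg/L

k = ln 2 / 16 = 0.04332 per h
Dose 1 (190 mg at t=0 h): 190·exp(−0.04332·21) = 76.498 mg/L
Dose 2 (290 mg at t=7 h): 290·exp(−0.04332·14) = 158.124 mg/L
Dose 3 (270 mg at t=14 h): 270·exp(−0.04332·7) = 199.372 mg/L
C(21) = 76.498 + 158.124 + 199.372 = 433.993 mg/L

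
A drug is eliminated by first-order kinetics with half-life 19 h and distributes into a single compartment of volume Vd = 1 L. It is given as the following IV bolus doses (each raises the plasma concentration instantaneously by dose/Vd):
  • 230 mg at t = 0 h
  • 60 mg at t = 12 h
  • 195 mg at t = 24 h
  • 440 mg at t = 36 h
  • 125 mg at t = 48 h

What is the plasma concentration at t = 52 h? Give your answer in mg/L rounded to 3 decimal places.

k = ln 2 / 19 = 0.03648 per h
Dose 1 (230 mg at t=0 h): 230·exp(−0.03648·52) = 34.503 mg/L
Dose 2 (60 mg at t=12 h): 60·exp(−0.03648·40) = 13.945 mg/L
Dose 3 (195 mg at t=24 h): 195·exp(−0.03648·28) = 70.212 mg/L
Dose 4 (440 mg at t=36 h): 440·exp(−0.03648·16) = 245.445 mg/L
Dose 5 (125 mg at t=48 h): 125·exp(−0.03648·4) = 108.028 mg/L
C(52) = 34.503 + 13.945 + 70.212 + 245.445 + 108.028 = 472.132 mg/L

472.132 mg/L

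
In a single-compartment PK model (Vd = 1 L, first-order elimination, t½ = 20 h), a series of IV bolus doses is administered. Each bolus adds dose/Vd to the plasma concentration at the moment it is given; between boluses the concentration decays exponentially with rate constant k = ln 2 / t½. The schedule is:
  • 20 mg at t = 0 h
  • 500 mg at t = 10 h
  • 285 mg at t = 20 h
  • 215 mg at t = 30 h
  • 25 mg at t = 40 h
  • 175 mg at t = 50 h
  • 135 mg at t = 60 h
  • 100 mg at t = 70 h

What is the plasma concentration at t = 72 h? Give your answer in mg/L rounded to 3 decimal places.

429.379 mg/L

k = ln 2 / 20 = 0.03466 per h
Dose 1 (20 mg at t=0 h): 20·exp(−0.03466·72) = 1.649 mg/L
Dose 2 (500 mg at t=10 h): 500·exp(−0.03466·62) = 58.315 mg/L
Dose 3 (285 mg at t=20 h): 285·exp(−0.03466·52) = 47.007 mg/L
Dose 4 (215 mg at t=30 h): 215·exp(−0.03466·42) = 50.151 mg/L
Dose 5 (25 mg at t=40 h): 25·exp(−0.03466·32) = 8.247 mg/L
Dose 6 (175 mg at t=50 h): 175·exp(−0.03466·22) = 81.640 mg/L
Dose 7 (135 mg at t=60 h): 135·exp(−0.03466·12) = 89.067 mg/L
Dose 8 (100 mg at t=70 h): 100·exp(−0.03466·2) = 93.303 mg/L
C(72) = 1.649 + 58.315 + 47.007 + 50.151 + 8.247 + 81.640 + 89.067 + 93.303 = 429.379 mg/L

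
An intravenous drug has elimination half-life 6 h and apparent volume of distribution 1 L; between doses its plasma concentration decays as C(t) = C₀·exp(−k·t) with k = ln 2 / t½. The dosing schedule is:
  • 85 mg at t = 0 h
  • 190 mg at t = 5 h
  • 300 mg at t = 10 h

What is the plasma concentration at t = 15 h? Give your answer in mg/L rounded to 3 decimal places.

k = ln 2 / 6 = 0.11552 per h
Dose 1 (85 mg at t=0 h): 85·exp(−0.11552·15) = 15.026 mg/L
Dose 2 (190 mg at t=5 h): 190·exp(−0.11552·10) = 59.846 mg/L
Dose 3 (300 mg at t=10 h): 300·exp(−0.11552·5) = 168.369 mg/L
C(15) = 15.026 + 59.846 + 168.369 = 243.242 mg/L

243.242 mg/L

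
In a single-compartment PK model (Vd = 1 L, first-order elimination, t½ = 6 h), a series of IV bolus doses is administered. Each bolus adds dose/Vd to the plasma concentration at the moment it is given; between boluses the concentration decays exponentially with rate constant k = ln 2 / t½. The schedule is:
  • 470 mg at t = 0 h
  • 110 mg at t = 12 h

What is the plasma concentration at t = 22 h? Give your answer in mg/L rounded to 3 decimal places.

71.658 mg/L

k = ln 2 / 6 = 0.11552 per h
Dose 1 (470 mg at t=0 h): 470·exp(−0.11552·22) = 37.010 mg/L
Dose 2 (110 mg at t=12 h): 110·exp(−0.11552·10) = 34.648 mg/L
C(22) = 37.010 + 34.648 = 71.658 mg/L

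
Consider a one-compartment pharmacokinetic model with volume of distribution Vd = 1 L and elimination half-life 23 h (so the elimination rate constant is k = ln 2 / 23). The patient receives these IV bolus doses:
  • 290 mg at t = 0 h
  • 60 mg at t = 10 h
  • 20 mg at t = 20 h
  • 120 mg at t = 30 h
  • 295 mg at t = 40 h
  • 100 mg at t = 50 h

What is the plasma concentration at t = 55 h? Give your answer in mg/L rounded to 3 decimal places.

407.918 mg/L

k = ln 2 / 23 = 0.03014 per h
Dose 1 (290 mg at t=0 h): 290·exp(−0.03014·55) = 55.277 mg/L
Dose 2 (60 mg at t=10 h): 60·exp(−0.03014·45) = 15.459 mg/L
Dose 3 (20 mg at t=20 h): 20·exp(−0.03014·35) = 6.965 mg/L
Dose 4 (120 mg at t=30 h): 120·exp(−0.03014·25) = 56.490 mg/L
Dose 5 (295 mg at t=40 h): 295·exp(−0.03014·15) = 187.715 mg/L
Dose 6 (100 mg at t=50 h): 100·exp(−0.03014·5) = 86.012 mg/L
C(55) = 55.277 + 15.459 + 6.965 + 56.490 + 187.715 + 86.012 = 407.918 mg/L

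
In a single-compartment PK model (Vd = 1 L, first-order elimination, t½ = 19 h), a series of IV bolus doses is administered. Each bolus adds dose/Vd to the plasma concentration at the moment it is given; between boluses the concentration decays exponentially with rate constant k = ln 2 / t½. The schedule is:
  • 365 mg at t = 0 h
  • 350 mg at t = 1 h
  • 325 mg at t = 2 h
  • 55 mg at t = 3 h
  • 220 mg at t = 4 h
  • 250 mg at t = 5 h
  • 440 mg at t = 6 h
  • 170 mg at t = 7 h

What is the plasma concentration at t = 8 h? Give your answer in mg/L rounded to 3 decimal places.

k = ln 2 / 19 = 0.03648 per h
Dose 1 (365 mg at t=0 h): 365·exp(−0.03648·8) = 272.611 mg/L
Dose 2 (350 mg at t=1 h): 350·exp(−0.03648·7) = 271.120 mg/L
Dose 3 (325 mg at t=2 h): 325·exp(−0.03648·6) = 261.109 mg/L
Dose 4 (55 mg at t=3 h): 55·exp(−0.03648·5) = 45.829 mg/L
Dose 5 (220 mg at t=4 h): 220·exp(−0.03648·4) = 190.129 mg/L
Dose 6 (250 mg at t=5 h): 250·exp(−0.03648·3) = 224.083 mg/L
Dose 7 (440 mg at t=6 h): 440·exp(−0.03648·2) = 409.040 mg/L
Dose 8 (170 mg at t=7 h): 170·exp(−0.03648·1) = 163.910 mg/L
C(8) = 272.611 + 271.120 + 261.109 + 45.829 + 190.129 + 224.083 + 409.040 + 163.910 = 1837.831 mg/L

1837.831 mg/L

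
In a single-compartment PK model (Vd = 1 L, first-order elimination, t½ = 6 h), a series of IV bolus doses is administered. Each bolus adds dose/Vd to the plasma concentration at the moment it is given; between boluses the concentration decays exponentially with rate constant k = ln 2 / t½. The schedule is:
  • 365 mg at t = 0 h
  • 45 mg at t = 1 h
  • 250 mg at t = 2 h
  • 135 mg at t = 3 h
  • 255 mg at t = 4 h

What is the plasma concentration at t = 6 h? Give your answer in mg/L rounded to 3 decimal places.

663.099 mg/L

k = ln 2 / 6 = 0.11552 per h
Dose 1 (365 mg at t=0 h): 365·exp(−0.11552·6) = 182.500 mg/L
Dose 2 (45 mg at t=1 h): 45·exp(−0.11552·5) = 25.255 mg/L
Dose 3 (250 mg at t=2 h): 250·exp(−0.11552·4) = 157.490 mg/L
Dose 4 (135 mg at t=3 h): 135·exp(−0.11552·3) = 95.459 mg/L
Dose 5 (255 mg at t=4 h): 255·exp(−0.11552·2) = 202.394 mg/L
C(6) = 182.500 + 25.255 + 157.490 + 95.459 + 202.394 = 663.099 mg/L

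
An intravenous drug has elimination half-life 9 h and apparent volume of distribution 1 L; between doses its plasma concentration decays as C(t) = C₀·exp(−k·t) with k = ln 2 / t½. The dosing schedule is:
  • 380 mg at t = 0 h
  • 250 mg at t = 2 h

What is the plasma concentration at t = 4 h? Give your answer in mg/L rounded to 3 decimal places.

493.561 mg/L

k = ln 2 / 9 = 0.07702 per h
Dose 1 (380 mg at t=0 h): 380·exp(−0.07702·4) = 279.250 mg/L
Dose 2 (250 mg at t=2 h): 250·exp(−0.07702·2) = 214.311 mg/L
C(4) = 279.250 + 214.311 = 493.561 mg/L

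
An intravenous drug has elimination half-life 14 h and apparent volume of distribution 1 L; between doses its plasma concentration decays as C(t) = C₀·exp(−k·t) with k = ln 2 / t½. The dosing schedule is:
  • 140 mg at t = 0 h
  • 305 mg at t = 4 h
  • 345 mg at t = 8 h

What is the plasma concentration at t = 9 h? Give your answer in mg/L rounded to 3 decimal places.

k = ln 2 / 14 = 0.04951 per h
Dose 1 (140 mg at t=0 h): 140·exp(−0.04951·9) = 89.662 mg/L
Dose 2 (305 mg at t=4 h): 305·exp(−0.04951·5) = 238.116 mg/L
Dose 3 (345 mg at t=8 h): 345·exp(−0.04951·1) = 328.335 mg/L
C(9) = 89.662 + 238.116 + 328.335 = 656.113 mg/L

656.113 mg/L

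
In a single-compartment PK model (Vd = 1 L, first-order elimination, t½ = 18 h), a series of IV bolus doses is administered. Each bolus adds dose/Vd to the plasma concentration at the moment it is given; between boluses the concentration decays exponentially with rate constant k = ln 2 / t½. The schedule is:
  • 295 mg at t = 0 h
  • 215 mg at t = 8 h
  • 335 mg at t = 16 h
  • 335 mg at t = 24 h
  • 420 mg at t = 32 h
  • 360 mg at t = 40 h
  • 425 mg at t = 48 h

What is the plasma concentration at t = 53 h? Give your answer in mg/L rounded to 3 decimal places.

1022.450 mg/L

k = ln 2 / 18 = 0.03851 per h
Dose 1 (295 mg at t=0 h): 295·exp(−0.03851·53) = 38.323 mg/L
Dose 2 (215 mg at t=8 h): 215·exp(−0.03851·45) = 38.007 mg/L
Dose 3 (335 mg at t=16 h): 335·exp(−0.03851·37) = 80.586 mg/L
Dose 4 (335 mg at t=24 h): 335·exp(−0.03851·29) = 109.661 mg/L
Dose 5 (420 mg at t=32 h): 420·exp(−0.03851·21) = 187.089 mg/L
Dose 6 (360 mg at t=40 h): 360·exp(−0.03851·13) = 218.219 mg/L
Dose 7 (425 mg at t=48 h): 425·exp(−0.03851·5) = 350.566 mg/L
C(53) = 38.323 + 38.007 + 80.586 + 109.661 + 187.089 + 218.219 + 350.566 = 1022.450 mg/L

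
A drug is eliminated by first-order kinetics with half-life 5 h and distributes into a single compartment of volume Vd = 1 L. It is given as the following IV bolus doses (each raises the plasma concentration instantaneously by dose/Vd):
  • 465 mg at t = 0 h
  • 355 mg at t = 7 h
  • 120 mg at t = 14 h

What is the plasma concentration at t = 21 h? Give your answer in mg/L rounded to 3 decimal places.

121.745 mg/L

k = ln 2 / 5 = 0.13863 per h
Dose 1 (465 mg at t=0 h): 465·exp(−0.13863·21) = 25.300 mg/L
Dose 2 (355 mg at t=7 h): 355·exp(−0.13863·14) = 50.973 mg/L
Dose 3 (120 mg at t=14 h): 120·exp(−0.13863·7) = 45.471 mg/L
C(21) = 25.300 + 50.973 + 45.471 = 121.745 mg/L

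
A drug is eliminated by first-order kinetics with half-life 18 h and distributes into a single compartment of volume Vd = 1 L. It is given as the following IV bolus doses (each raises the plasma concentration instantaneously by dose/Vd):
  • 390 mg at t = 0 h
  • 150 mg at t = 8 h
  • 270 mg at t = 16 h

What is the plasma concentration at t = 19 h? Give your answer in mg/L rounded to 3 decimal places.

526.380 mg/L

k = ln 2 / 18 = 0.03851 per h
Dose 1 (390 mg at t=0 h): 390·exp(−0.03851·19) = 187.634 mg/L
Dose 2 (150 mg at t=8 h): 150·exp(−0.03851·11) = 98.204 mg/L
Dose 3 (270 mg at t=16 h): 270·exp(−0.03851·3) = 240.543 mg/L
C(19) = 187.634 + 98.204 + 240.543 = 526.380 mg/L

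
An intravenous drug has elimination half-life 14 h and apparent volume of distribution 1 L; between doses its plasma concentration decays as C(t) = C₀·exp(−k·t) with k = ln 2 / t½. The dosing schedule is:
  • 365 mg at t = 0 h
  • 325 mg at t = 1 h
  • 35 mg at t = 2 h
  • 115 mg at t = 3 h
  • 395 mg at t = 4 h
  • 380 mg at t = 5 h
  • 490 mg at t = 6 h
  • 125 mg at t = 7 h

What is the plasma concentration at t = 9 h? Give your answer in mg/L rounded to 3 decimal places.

k = ln 2 / 14 = 0.04951 per h
Dose 1 (365 mg at t=0 h): 365·exp(−0.04951·9) = 233.762 mg/L
Dose 2 (325 mg at t=1 h): 325·exp(−0.04951·8) = 218.709 mg/L
Dose 3 (35 mg at t=2 h): 35·exp(−0.04951·7) = 24.749 mg/L
Dose 4 (115 mg at t=3 h): 115·exp(−0.04951·6) = 85.445 mg/L
Dose 5 (395 mg at t=4 h): 395·exp(−0.04951·5) = 308.380 mg/L
Dose 6 (380 mg at t=5 h): 380·exp(−0.04951·4) = 311.727 mg/L
Dose 7 (490 mg at t=6 h): 490·exp(−0.04951·3) = 422.367 mg/L
Dose 8 (125 mg at t=7 h): 125·exp(−0.04951·2) = 113.215 mg/L
C(9) = 233.762 + 218.709 + 24.749 + 85.445 + 308.380 + 311.727 + 422.367 + 113.215 = 1718.354 mg/L

1718.354 mg/L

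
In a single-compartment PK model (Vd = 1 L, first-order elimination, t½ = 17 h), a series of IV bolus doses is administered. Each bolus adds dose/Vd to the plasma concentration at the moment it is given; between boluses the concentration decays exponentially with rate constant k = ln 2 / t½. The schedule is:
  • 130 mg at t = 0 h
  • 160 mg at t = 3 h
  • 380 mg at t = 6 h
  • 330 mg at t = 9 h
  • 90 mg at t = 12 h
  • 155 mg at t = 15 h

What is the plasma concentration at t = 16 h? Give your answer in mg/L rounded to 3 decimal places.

k = ln 2 / 17 = 0.04077 per h
Dose 1 (130 mg at t=0 h): 130·exp(−0.04077·16) = 67.705 mg/L
Dose 2 (160 mg at t=3 h): 160·exp(−0.04077·13) = 94.172 mg/L
Dose 3 (380 mg at t=6 h): 380·exp(−0.04077·10) = 252.759 mg/L
Dose 4 (330 mg at t=9 h): 330·exp(−0.04077·7) = 248.062 mg/L
Dose 5 (90 mg at t=12 h): 90·exp(−0.04077·4) = 76.456 mg/L
Dose 6 (155 mg at t=15 h): 155·exp(−0.04077·1) = 148.807 mg/L
C(16) = 67.705 + 94.172 + 252.759 + 248.062 + 76.456 + 148.807 = 887.961 mg/L

887.961 mg/L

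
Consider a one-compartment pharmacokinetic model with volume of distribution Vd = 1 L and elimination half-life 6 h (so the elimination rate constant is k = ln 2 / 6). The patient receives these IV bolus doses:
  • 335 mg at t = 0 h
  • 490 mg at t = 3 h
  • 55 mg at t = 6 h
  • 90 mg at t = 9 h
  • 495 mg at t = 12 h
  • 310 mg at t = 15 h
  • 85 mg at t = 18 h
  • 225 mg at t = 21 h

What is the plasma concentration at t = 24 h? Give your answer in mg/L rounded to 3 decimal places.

k = ln 2 / 6 = 0.11552 per h
Dose 1 (335 mg at t=0 h): 335·exp(−0.11552·24) = 20.938 mg/L
Dose 2 (490 mg at t=3 h): 490·exp(−0.11552·21) = 43.310 mg/L
Dose 3 (55 mg at t=6 h): 55·exp(−0.11552·18) = 6.875 mg/L
Dose 4 (90 mg at t=9 h): 90·exp(−0.11552·15) = 15.910 mg/L
Dose 5 (495 mg at t=12 h): 495·exp(−0.11552·12) = 123.750 mg/L
Dose 6 (310 mg at t=15 h): 310·exp(−0.11552·9) = 109.602 mg/L
Dose 7 (85 mg at t=18 h): 85·exp(−0.11552·6) = 42.500 mg/L
Dose 8 (225 mg at t=21 h): 225·exp(−0.11552·3) = 159.099 mg/L
C(24) = 20.938 + 43.310 + 6.875 + 15.910 + 123.750 + 109.602 + 42.500 + 159.099 = 521.983 mg/L

521.983 mg/L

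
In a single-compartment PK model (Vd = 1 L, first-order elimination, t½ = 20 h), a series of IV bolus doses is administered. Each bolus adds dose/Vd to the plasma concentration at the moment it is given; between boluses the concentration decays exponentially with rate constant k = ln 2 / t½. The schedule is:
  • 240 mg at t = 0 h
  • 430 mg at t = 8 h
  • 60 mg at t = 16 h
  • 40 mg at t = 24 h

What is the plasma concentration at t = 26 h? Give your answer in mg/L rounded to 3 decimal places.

407.649 mg/L

k = ln 2 / 20 = 0.03466 per h
Dose 1 (240 mg at t=0 h): 240·exp(−0.03466·26) = 97.470 mg/L
Dose 2 (430 mg at t=8 h): 430·exp(−0.03466·18) = 230.431 mg/L
Dose 3 (60 mg at t=16 h): 60·exp(−0.03466·10) = 42.426 mg/L
Dose 4 (40 mg at t=24 h): 40·exp(−0.03466·2) = 37.321 mg/L
C(26) = 97.470 + 230.431 + 42.426 + 37.321 = 407.649 mg/L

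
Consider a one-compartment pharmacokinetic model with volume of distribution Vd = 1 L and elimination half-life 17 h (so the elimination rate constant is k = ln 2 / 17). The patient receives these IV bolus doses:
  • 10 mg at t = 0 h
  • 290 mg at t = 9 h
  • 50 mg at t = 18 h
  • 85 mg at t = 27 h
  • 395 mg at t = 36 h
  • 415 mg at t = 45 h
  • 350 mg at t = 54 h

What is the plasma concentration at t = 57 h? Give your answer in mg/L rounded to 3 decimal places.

809.059 mg/L

k = ln 2 / 17 = 0.04077 per h
Dose 1 (10 mg at t=0 h): 10·exp(−0.04077·57) = 0.979 mg/L
Dose 2 (290 mg at t=9 h): 290·exp(−0.04077·48) = 40.967 mg/L
Dose 3 (50 mg at t=18 h): 50·exp(−0.04077·39) = 10.195 mg/L
Dose 4 (85 mg at t=27 h): 85·exp(−0.04077·30) = 25.014 mg/L
Dose 5 (395 mg at t=36 h): 395·exp(−0.04077·21) = 167.779 mg/L
Dose 6 (415 mg at t=45 h): 415·exp(−0.04077·12) = 254.423 mg/L
Dose 7 (350 mg at t=54 h): 350·exp(−0.04077·3) = 309.703 mg/L
C(57) = 0.979 + 40.967 + 10.195 + 25.014 + 167.779 + 254.423 + 309.703 = 809.059 mg/L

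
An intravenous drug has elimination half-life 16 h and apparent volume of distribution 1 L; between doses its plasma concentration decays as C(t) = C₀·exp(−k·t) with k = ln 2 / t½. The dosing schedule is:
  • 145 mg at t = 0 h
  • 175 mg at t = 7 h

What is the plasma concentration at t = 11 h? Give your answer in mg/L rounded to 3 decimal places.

k = ln 2 / 16 = 0.04332 per h
Dose 1 (145 mg at t=0 h): 145·exp(−0.04332·11) = 90.035 mg/L
Dose 2 (175 mg at t=7 h): 175·exp(−0.04332·4) = 147.157 mg/L
C(11) = 90.035 + 147.157 = 237.192 mg/L

237.192 mg/L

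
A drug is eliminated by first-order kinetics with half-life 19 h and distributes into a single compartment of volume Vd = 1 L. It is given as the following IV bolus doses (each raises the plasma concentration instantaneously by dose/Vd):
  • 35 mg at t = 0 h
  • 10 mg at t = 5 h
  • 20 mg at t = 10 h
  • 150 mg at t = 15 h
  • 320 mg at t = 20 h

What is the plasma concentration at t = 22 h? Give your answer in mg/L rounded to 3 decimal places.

k = ln 2 / 19 = 0.03648 per h
Dose 1 (35 mg at t=0 h): 35·exp(−0.03648·22) = 15.686 mg/L
Dose 2 (10 mg at t=5 h): 10·exp(−0.03648·17) = 5.378 mg/L
Dose 3 (20 mg at t=10 h): 20·exp(−0.03648·12) = 12.909 mg/L
Dose 4 (150 mg at t=15 h): 150·exp(−0.03648·7) = 116.194 mg/L
Dose 5 (320 mg at t=20 h): 320·exp(−0.03648·2) = 297.483 mg/L
C(22) = 15.686 + 5.378 + 12.909 + 116.194 + 297.483 = 447.651 mg/L

447.651 mg/L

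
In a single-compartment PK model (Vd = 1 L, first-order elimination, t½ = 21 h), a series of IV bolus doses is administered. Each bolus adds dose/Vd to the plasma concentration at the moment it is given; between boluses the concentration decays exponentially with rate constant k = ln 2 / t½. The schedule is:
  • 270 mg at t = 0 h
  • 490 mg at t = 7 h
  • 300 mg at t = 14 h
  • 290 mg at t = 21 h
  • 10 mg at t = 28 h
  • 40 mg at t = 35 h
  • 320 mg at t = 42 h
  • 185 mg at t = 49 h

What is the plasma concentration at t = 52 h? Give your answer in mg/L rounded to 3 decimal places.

k = ln 2 / 21 = 0.03301 per h
Dose 1 (270 mg at t=0 h): 270·exp(−0.03301·52) = 48.524 mg/L
Dose 2 (490 mg at t=7 h): 490·exp(−0.03301·45) = 110.951 mg/L
Dose 3 (300 mg at t=14 h): 300·exp(−0.03301·38) = 85.586 mg/L
Dose 4 (290 mg at t=21 h): 290·exp(−0.03301·31) = 104.237 mg/L
Dose 5 (10 mg at t=28 h): 10·exp(−0.03301·24) = 4.529 mg/L
Dose 6 (40 mg at t=35 h): 40·exp(−0.03301·17) = 22.823 mg/L
Dose 7 (320 mg at t=42 h): 320·exp(−0.03301·10) = 230.039 mg/L
Dose 8 (185 mg at t=49 h): 185·exp(−0.03301·3) = 167.559 mg/L
C(52) = 48.524 + 110.951 + 85.586 + 104.237 + 4.529 + 22.823 + 230.039 + 167.559 = 774.247 mg/L

774.247 mg/L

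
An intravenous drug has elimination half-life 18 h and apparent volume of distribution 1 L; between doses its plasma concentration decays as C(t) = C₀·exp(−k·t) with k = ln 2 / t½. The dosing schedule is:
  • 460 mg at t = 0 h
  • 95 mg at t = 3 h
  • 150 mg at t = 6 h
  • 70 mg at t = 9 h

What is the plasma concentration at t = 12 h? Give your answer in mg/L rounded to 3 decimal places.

k = ln 2 / 18 = 0.03851 per h
Dose 1 (460 mg at t=0 h): 460·exp(−0.03851·12) = 289.782 mg/L
Dose 2 (95 mg at t=3 h): 95·exp(−0.03851·9) = 67.175 mg/L
Dose 3 (150 mg at t=6 h): 150·exp(−0.03851·6) = 119.055 mg/L
Dose 4 (70 mg at t=9 h): 70·exp(−0.03851·3) = 62.363 mg/L
C(12) = 289.782 + 67.175 + 119.055 + 62.363 = 538.375 mg/L

538.375 mg/L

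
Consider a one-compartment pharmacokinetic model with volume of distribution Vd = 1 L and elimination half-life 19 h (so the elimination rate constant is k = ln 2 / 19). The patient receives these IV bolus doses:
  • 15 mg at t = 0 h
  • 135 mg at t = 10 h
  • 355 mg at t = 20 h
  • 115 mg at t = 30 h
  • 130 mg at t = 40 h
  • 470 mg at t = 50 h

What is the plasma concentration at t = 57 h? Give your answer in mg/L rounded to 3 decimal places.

595.168 mg/L

k = ln 2 / 19 = 0.03648 per h
Dose 1 (15 mg at t=0 h): 15·exp(−0.03648·57) = 1.875 mg/L
Dose 2 (135 mg at t=10 h): 135·exp(−0.03648·47) = 24.304 mg/L
Dose 3 (355 mg at t=20 h): 355·exp(−0.03648·37) = 92.048 mg/L
Dose 4 (115 mg at t=30 h): 115·exp(−0.03648·27) = 42.946 mg/L
Dose 5 (130 mg at t=40 h): 130·exp(−0.03648·17) = 69.920 mg/L
Dose 6 (470 mg at t=50 h): 470·exp(−0.03648·7) = 364.076 mg/L
C(57) = 1.875 + 24.304 + 92.048 + 42.946 + 69.920 + 364.076 = 595.168 mg/L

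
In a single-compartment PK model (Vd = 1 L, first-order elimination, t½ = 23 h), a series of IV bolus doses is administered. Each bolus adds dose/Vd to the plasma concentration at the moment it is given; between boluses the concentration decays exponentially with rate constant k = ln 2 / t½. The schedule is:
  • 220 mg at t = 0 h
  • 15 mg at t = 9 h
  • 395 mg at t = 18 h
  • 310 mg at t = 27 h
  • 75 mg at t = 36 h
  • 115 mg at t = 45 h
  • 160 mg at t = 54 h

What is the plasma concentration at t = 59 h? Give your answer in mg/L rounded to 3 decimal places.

524.019 mg/L

k = ln 2 / 23 = 0.03014 per h
Dose 1 (220 mg at t=0 h): 220·exp(−0.03014·59) = 37.172 mg/L
Dose 2 (15 mg at t=9 h): 15·exp(−0.03014·50) = 3.324 mg/L
Dose 3 (395 mg at t=18 h): 395·exp(−0.03014·41) = 114.810 mg/L
Dose 4 (310 mg at t=27 h): 310·exp(−0.03014·32) = 118.178 mg/L
Dose 5 (75 mg at t=36 h): 75·exp(−0.03014·23) = 37.500 mg/L
Dose 6 (115 mg at t=45 h): 115·exp(−0.03014·14) = 75.416 mg/L
Dose 7 (160 mg at t=54 h): 160·exp(−0.03014·5) = 137.619 mg/L
C(59) = 37.172 + 3.324 + 114.810 + 118.178 + 37.500 + 75.416 + 137.619 = 524.019 mg/L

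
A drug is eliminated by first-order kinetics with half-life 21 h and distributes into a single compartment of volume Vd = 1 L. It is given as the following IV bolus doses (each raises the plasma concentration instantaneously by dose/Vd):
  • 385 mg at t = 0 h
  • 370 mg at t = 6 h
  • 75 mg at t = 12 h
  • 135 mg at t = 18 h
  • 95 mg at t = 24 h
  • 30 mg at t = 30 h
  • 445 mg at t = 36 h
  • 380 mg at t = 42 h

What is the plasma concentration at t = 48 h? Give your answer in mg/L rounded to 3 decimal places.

915.240 mg/L

k = ln 2 / 21 = 0.03301 per h
Dose 1 (385 mg at t=0 h): 385·exp(−0.03301·48) = 78.957 mg/L
Dose 2 (370 mg at t=6 h): 370·exp(−0.03301·42) = 92.500 mg/L
Dose 3 (75 mg at t=12 h): 75·exp(−0.03301·36) = 22.857 mg/L
Dose 4 (135 mg at t=18 h): 135·exp(−0.03301·30) = 50.152 mg/L
Dose 5 (95 mg at t=24 h): 95·exp(−0.03301·24) = 43.022 mg/L
Dose 6 (30 mg at t=30 h): 30·exp(−0.03301·18) = 16.561 mg/L
Dose 7 (445 mg at t=36 h): 445·exp(−0.03301·12) = 299.463 mg/L
Dose 8 (380 mg at t=42 h): 380·exp(−0.03301·6) = 311.727 mg/L
C(48) = 78.957 + 92.500 + 22.857 + 50.152 + 43.022 + 16.561 + 299.463 + 311.727 = 915.240 mg/L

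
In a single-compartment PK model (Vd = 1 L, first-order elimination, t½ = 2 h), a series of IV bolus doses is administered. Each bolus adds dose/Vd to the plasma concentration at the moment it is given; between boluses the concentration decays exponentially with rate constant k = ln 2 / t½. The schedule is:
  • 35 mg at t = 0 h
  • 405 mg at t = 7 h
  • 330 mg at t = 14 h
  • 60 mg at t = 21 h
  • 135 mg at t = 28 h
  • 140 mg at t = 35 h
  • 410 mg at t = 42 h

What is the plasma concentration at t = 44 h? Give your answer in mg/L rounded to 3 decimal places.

211.746 mg/L

k = ln 2 / 2 = 0.34657 per h
Dose 1 (35 mg at t=0 h): 35·exp(−0.34657·44) = 0.000 mg/L
Dose 2 (405 mg at t=7 h): 405·exp(−0.34657·37) = 0.001 mg/L
Dose 3 (330 mg at t=14 h): 330·exp(−0.34657·30) = 0.010 mg/L
Dose 4 (60 mg at t=21 h): 60·exp(−0.34657·23) = 0.021 mg/L
Dose 5 (135 mg at t=28 h): 135·exp(−0.34657·16) = 0.527 mg/L
Dose 6 (140 mg at t=35 h): 140·exp(−0.34657·9) = 6.187 mg/L
Dose 7 (410 mg at t=42 h): 410·exp(−0.34657·2) = 205.000 mg/L
C(44) = 0.000 + 0.001 + 0.010 + 0.021 + 0.527 + 6.187 + 205.000 = 211.746 mg/L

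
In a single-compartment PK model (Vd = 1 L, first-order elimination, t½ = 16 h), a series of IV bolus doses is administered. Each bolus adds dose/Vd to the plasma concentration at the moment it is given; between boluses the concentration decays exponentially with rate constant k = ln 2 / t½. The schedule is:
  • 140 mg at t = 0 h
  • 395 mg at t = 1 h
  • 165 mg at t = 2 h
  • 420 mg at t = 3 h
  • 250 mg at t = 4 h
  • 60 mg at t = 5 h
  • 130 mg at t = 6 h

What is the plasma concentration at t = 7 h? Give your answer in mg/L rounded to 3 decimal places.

k = ln 2 / 16 = 0.04332 per h
Dose 1 (140 mg at t=0 h): 140·exp(−0.04332·7) = 103.378 mg/L
Dose 2 (395 mg at t=1 h): 395·exp(−0.04332·6) = 304.587 mg/L
Dose 3 (165 mg at t=2 h): 165·exp(−0.04332·5) = 132.865 mg/L
Dose 4 (420 mg at t=3 h): 420·exp(−0.04332·4) = 353.176 mg/L
Dose 5 (250 mg at t=4 h): 250·exp(−0.04332·3) = 219.532 mg/L
Dose 6 (60 mg at t=5 h): 60·exp(−0.04332·2) = 55.020 mg/L
Dose 7 (130 mg at t=6 h): 130·exp(−0.04332·1) = 124.488 mg/L
C(7) = 103.378 + 304.587 + 132.865 + 353.176 + 219.532 + 55.020 + 124.488 = 1293.047 mg/L

1293.047 mg/L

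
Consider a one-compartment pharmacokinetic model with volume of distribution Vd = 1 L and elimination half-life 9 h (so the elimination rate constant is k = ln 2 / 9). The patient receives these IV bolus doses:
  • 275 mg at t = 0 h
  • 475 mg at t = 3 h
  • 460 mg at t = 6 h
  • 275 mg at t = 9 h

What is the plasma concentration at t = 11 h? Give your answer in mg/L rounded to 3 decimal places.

923.109 mg/L

k = ln 2 / 9 = 0.07702 per h
Dose 1 (275 mg at t=0 h): 275·exp(−0.07702·11) = 117.871 mg/L
Dose 2 (475 mg at t=3 h): 475·exp(−0.07702·8) = 256.514 mg/L
Dose 3 (460 mg at t=6 h): 460·exp(−0.07702·5) = 312.982 mg/L
Dose 4 (275 mg at t=9 h): 275·exp(−0.07702·2) = 235.742 mg/L
C(11) = 117.871 + 256.514 + 312.982 + 235.742 = 923.109 mg/L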